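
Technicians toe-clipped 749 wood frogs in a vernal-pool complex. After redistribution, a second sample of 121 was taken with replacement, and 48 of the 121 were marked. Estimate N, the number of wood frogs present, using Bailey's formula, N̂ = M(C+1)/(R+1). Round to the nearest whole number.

N ≈ 1865

N̂ = 749·(121+1)/(48+1) = 749·122/49 = 91378/49 ≈ 1864.9 → 1865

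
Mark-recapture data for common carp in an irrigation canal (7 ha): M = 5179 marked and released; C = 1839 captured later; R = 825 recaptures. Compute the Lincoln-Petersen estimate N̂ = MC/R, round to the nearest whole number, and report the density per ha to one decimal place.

density ≈ 1649.1 common carp per ha

N̂ = 5179·1839/825 = 9524181/825 ≈ 11544.46 → 11544
Density = N̂ / area = 11544 / 7 ≈ 1649.14 → 1649.1 per ha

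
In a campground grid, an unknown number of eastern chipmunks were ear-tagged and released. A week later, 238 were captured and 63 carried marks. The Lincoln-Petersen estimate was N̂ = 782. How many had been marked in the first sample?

M = 207

From N = M·C/R: M = N·R / C = 782·63 / 238 = 49266 / 238 = 207.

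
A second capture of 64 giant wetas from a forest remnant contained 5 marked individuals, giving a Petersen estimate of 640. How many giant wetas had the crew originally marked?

From N = M·C/R: M = N·R / C = 640·5 / 64 = 3200 / 64 = 50.

M = 50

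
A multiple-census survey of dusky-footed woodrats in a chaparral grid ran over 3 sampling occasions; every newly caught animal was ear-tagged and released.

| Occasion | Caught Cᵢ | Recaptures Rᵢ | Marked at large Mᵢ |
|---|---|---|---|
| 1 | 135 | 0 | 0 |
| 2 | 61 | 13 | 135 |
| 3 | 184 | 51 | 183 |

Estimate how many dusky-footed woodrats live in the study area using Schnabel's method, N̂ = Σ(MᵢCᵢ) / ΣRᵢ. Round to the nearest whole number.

N ≈ 655

Σ MᵢCᵢ = 0·135 + 135·61 + 183·184 = 0 + 8235 + 33672 = 41907
Σ Rᵢ = 0 + 13 + 51 = 64
N̂ = 41907 / 64 ≈ 654.8 → 655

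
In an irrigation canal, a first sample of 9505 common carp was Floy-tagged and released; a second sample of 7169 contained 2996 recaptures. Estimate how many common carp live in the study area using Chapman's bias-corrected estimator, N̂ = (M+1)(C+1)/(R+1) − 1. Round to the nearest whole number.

N̂ = (9505+1)(7169+1)/(2996+1) − 1 = 9506·7170/2997 − 1
= 68158020/2997 − 1 ≈ 22742.1 − 1 ≈ 22741.1 → 22741

N ≈ 22,741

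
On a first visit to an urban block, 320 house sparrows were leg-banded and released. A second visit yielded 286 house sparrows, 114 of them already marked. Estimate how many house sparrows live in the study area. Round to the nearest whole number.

N = (320 × 286) / 114 = 91520 / 114 ≈ 802.8 → 803

N ≈ 803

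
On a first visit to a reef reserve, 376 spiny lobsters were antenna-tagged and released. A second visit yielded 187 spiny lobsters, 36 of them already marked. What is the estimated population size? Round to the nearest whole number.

N ≈ 1953

If marked individuals mix randomly, R/C ≈ M/N, giving N ≈ M·C/R.
N = (376 × 187) / 36 = 70312 / 36 ≈ 1953.1 → 1953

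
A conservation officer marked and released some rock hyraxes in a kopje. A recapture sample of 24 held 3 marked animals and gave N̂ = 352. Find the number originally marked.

M = 44

From N = M·C/R: M = N·R / C = 352·3 / 24 = 1056 / 24 = 44.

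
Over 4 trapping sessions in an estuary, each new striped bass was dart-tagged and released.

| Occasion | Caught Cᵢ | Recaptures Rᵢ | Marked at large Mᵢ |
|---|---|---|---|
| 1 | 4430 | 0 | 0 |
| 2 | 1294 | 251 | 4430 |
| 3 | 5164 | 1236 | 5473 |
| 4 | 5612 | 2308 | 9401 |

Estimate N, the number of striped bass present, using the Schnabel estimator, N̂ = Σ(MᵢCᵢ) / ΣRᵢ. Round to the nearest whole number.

N ≈ 22,860

Σ MᵢCᵢ = 0·4430 + 4430·1294 + 5473·5164 + 9401·5612 = 0 + 5732420 + 28262572 + 52758412 = 86753404
Σ Rᵢ = 0 + 251 + 1236 + 2308 = 3795
N̂ = 86753404 / 3795 ≈ 22859.9 → 22860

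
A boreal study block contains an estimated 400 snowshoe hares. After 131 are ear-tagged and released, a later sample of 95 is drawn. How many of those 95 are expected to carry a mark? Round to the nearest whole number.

expected recaptures ≈ 31

Expected recaptures E[R] = M·C / N.
E[R] = 131 × 95 / 400 = 12445 / 400 ≈ 31.1 → 31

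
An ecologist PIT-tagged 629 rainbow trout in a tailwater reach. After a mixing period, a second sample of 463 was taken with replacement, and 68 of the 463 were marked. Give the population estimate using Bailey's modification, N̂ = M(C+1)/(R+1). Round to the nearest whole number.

N ≈ 4230

N̂ = 629·(463+1)/(68+1) = 629·464/69 = 291856/69 ≈ 4229.8 → 4230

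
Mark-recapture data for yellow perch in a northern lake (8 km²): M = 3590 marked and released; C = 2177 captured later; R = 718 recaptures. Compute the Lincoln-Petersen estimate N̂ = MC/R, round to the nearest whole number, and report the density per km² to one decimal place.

density ≈ 1360.6 yellow perch per km²

N̂ = 3590·2177/718 = 7815430/718 = 10885
Density = N̂ / area = 10885 / 8 ≈ 1360.62 → 1360.6 per km²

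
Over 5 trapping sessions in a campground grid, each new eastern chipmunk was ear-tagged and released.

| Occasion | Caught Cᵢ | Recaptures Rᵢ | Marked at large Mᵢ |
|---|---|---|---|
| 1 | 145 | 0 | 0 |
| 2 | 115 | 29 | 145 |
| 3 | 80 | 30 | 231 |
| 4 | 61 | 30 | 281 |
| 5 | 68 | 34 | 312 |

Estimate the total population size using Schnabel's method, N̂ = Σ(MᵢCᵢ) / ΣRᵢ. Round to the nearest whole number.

Σ MᵢCᵢ = 0·145 + 145·115 + 231·80 + 281·61 + 312·68 = 0 + 16675 + 18480 + 17141 + 21216 = 73512
Σ Rᵢ = 0 + 29 + 30 + 30 + 34 = 123
N̂ = 73512 / 123 ≈ 597.7 → 598

N ≈ 598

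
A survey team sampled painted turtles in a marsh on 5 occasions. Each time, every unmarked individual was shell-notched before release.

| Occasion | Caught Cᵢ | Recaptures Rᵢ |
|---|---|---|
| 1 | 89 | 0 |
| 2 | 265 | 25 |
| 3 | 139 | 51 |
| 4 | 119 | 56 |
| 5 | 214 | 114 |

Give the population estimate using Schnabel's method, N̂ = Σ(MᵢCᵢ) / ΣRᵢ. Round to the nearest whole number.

N ≈ 901

Marked at large before each occasion: Mᵢ = Σⱼ<ᵢ (Cⱼ − Rⱼ) → M1=0, M2=89, M3=329, M4=417, M5=480
Σ MᵢCᵢ = 0·89 + 89·265 + 329·139 + 417·119 + 480·214 = 0 + 23585 + 45731 + 49623 + 102720 = 221659
Σ Rᵢ = 0 + 25 + 51 + 56 + 114 = 246
N̂ = 221659 / 246 ≈ 901.1 → 901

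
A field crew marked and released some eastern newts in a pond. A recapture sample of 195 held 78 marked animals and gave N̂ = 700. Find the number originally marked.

From N = M·C/R: M = N·R / C = 700·78 / 195 = 54600 / 195 = 280.

M = 280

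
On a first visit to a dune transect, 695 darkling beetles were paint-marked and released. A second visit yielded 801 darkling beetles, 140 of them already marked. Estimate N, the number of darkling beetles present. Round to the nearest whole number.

Lincoln-Petersen assumes M/N = R/C, so N = M·C / R.
N = (695 × 801) / 140 = 556695 / 140 ≈ 3976.4 → 3976

N ≈ 3976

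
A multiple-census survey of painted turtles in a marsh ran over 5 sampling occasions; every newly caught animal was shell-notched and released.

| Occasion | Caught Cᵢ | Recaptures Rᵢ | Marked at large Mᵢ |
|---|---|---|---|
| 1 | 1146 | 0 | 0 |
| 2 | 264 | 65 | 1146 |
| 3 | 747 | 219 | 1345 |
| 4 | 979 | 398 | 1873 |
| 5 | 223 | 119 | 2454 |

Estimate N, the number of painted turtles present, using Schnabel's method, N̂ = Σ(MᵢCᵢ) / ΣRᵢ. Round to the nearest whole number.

Σ MᵢCᵢ = 0·1146 + 1146·264 + 1345·747 + 1873·979 + 2454·223 = 0 + 302544 + 1004715 + 1833667 + 547242 = 3688168
Σ Rᵢ = 0 + 65 + 219 + 398 + 119 = 801
N̂ = 3688168 / 801 ≈ 4604.45 → 4604

N ≈ 4604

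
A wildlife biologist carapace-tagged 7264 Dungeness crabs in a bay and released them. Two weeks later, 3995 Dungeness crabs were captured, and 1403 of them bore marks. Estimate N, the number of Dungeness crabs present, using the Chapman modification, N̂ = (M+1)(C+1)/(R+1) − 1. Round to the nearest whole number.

N̂ = (7264+1)(3995+1)/(1403+1) − 1 = 7265·3996/1404 − 1
= 29030940/1404 − 1 ≈ 20677.3 − 1 ≈ 20676.3 → 20676

N ≈ 20,676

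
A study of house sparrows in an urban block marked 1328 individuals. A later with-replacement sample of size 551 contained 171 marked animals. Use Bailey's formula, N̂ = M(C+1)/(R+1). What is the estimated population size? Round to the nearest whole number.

N ≈ 4262

N̂ = 1328·(551+1)/(171+1) = 1328·552/172 = 733056/172 ≈ 4262.0 → 4262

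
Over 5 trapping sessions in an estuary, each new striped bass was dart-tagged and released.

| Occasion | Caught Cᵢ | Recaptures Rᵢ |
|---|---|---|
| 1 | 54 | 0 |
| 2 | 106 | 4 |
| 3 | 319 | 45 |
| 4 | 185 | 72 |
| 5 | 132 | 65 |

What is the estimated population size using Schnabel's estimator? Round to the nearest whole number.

Marked at large before each occasion: Mᵢ = Σⱼ<ᵢ (Cⱼ − Rⱼ) → M1=0, M2=54, M3=156, M4=430, M5=543
Σ MᵢCᵢ = 0·54 + 54·106 + 156·319 + 430·185 + 543·132 = 0 + 5724 + 49764 + 79550 + 71676 = 206714
Σ Rᵢ = 0 + 4 + 45 + 72 + 65 = 186
N̂ = 206714 / 186 ≈ 1111.4 → 1111

N ≈ 1111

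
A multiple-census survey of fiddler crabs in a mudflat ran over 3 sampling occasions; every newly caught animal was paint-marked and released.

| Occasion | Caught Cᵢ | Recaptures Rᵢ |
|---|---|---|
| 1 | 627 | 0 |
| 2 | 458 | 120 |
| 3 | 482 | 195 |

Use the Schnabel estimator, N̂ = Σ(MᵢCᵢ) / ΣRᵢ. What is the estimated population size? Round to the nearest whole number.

Marked at large before each occasion: Mᵢ = Σⱼ<ᵢ (Cⱼ − Rⱼ) → M1=0, M2=627, M3=965
Σ MᵢCᵢ = 0·627 + 627·458 + 965·482 = 0 + 287166 + 465130 = 752296
Σ Rᵢ = 0 + 120 + 195 = 315
N̂ = 752296 / 315 ≈ 2388.2 → 2388

N ≈ 2388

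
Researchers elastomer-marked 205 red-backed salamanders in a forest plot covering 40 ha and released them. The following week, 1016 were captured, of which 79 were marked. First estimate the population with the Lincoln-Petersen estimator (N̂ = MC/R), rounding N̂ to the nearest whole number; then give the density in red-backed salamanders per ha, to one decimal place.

density ≈ 65.9 red-backed salamanders per ha

N̂ = 205·1016/79 = 208280/79 ≈ 2636.46 → 2636
Density = N̂ / area = 2636 / 40 ≈ 65.90 → 65.9 per ha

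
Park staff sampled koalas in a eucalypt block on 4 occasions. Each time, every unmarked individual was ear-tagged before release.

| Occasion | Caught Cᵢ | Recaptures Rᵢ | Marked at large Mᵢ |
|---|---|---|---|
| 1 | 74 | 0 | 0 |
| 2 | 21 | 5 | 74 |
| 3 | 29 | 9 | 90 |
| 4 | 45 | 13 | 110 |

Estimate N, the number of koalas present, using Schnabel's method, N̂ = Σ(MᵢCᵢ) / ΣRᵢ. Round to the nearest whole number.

N ≈ 338

Σ MᵢCᵢ = 0·74 + 74·21 + 90·29 + 110·45 = 0 + 1554 + 2610 + 4950 = 9114
Σ Rᵢ = 0 + 5 + 9 + 13 = 27
N̂ = 9114 / 27 ≈ 337.6 → 338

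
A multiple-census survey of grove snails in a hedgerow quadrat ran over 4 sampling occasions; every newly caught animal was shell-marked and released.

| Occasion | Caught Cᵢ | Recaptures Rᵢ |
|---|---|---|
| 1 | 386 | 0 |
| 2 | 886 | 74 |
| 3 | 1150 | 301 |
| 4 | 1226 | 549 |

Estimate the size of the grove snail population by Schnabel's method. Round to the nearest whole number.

N ≈ 4577

Marked at large before each occasion: Mᵢ = Σⱼ<ᵢ (Cⱼ − Rⱼ) → M1=0, M2=386, M3=1198, M4=2047
Σ MᵢCᵢ = 0·386 + 386·886 + 1198·1150 + 2047·1226 = 0 + 341996 + 1377700 + 2509622 = 4229318
Σ Rᵢ = 0 + 74 + 301 + 549 = 924
N̂ = 4229318 / 924 ≈ 4577.2 → 4577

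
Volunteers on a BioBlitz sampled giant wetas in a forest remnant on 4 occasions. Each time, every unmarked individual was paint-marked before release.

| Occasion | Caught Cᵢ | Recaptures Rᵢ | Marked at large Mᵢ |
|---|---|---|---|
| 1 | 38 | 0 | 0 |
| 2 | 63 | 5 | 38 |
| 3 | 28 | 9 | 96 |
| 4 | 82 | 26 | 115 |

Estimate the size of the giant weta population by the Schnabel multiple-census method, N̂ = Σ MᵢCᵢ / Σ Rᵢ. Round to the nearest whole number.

Σ MᵢCᵢ = 0·38 + 38·63 + 96·28 + 115·82 = 0 + 2394 + 2688 + 9430 = 14512
Σ Rᵢ = 0 + 5 + 9 + 26 = 40
N̂ = 14512 / 40 ≈ 362.8 → 363

N ≈ 363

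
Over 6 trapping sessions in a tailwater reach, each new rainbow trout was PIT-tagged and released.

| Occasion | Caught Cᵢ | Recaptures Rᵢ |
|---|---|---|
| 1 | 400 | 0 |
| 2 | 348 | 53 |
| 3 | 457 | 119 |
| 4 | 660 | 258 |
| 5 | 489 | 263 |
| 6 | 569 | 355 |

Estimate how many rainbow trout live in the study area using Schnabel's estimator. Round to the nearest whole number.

N ≈ 2658

Marked at large before each occasion: Mᵢ = Σⱼ<ᵢ (Cⱼ − Rⱼ) → M1=0, M2=400, M3=695, M4=1033, M5=1435, M6=1661
Σ MᵢCᵢ = 0·400 + 400·348 + 695·457 + 1033·660 + 1435·489 + 1661·569 = 0 + 139200 + 317615 + 681780 + 701715 + 945109 = 2785419
Σ Rᵢ = 0 + 53 + 119 + 258 + 263 + 355 = 1048
N̂ = 2785419 / 1048 ≈ 2657.8 → 2658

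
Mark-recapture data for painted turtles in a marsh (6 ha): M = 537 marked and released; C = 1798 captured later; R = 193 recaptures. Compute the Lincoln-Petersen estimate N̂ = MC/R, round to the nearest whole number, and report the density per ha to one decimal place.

N̂ = 537·1798/193 = 965526/193 ≈ 5002.7 → 5003
Density = N̂ / area = 5003 / 6 ≈ 833.83 → 833.8 per ha

density ≈ 833.8 painted turtles per ha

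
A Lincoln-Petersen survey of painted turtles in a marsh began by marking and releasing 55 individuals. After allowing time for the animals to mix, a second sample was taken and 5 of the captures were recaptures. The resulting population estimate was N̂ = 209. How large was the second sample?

C = 19

From N = M·C/R: C = N·R / M = 209·5 / 55 = 1045 / 55 = 19.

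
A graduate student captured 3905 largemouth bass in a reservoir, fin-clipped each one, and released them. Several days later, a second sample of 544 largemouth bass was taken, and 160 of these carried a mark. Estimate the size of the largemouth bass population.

Lincoln-Petersen assumes M/N = R/C, so N = M·C / R.
N = (3905 × 544) / 160 = 2124320 / 160 = 13277

N = 13,277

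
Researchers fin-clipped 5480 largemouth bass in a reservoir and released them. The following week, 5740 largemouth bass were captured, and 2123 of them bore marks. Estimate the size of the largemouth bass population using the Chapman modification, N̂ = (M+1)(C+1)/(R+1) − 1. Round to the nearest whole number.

N̂ = (5480+1)(5740+1)/(2123+1) − 1 = 5481·5741/2124 − 1
= 31466421/2124 − 1 ≈ 14814.7 − 1 ≈ 14813.7 → 14814

N ≈ 14,814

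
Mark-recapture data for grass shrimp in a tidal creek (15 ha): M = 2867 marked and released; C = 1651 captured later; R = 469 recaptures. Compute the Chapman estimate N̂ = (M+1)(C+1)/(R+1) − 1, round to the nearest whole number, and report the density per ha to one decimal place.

density ≈ 672.0 grass shrimp per ha

N̂ = 2868·1652/470 − 1 = 4737936/470 − 1 ≈ 10079.7 → 10080
Density = N̂ / area = 10080 / 15 = 672.0 per ha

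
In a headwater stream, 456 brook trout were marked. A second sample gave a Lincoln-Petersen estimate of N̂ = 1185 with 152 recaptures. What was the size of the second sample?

From N = M·C/R: C = N·R / M = 1185·152 / 456 = 180120 / 456 = 395.

C = 395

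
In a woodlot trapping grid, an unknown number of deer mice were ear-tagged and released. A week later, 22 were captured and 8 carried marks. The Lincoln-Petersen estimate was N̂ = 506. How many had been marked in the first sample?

M = 184

From N = M·C/R: M = N·R / C = 506·8 / 22 = 4048 / 22 = 184.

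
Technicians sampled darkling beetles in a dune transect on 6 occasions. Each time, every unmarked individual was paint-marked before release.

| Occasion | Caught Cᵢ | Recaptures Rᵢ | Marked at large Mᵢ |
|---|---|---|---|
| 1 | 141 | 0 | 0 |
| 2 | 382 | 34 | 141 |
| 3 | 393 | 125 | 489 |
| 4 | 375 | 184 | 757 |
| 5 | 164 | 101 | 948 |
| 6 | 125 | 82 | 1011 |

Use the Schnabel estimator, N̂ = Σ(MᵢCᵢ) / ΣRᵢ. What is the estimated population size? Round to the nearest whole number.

N ≈ 1543

Σ MᵢCᵢ = 0·141 + 141·382 + 489·393 + 757·375 + 948·164 + 1011·125 = 0 + 53862 + 192177 + 283875 + 155472 + 126375 = 811761
Σ Rᵢ = 0 + 34 + 125 + 184 + 101 + 82 = 526
N̂ = 811761 / 526 ≈ 1543.3 → 1543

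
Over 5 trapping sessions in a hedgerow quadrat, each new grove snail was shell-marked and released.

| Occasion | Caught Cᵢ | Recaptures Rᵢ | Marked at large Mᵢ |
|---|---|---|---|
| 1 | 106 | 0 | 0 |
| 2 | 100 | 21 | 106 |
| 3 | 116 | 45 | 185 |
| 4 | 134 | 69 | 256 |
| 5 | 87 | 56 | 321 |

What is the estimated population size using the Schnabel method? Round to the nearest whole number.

N ≈ 494

Σ MᵢCᵢ = 0·106 + 106·100 + 185·116 + 256·134 + 321·87 = 0 + 10600 + 21460 + 34304 + 27927 = 94291
Σ Rᵢ = 0 + 21 + 45 + 69 + 56 = 191
N̂ = 94291 / 191 ≈ 493.7 → 494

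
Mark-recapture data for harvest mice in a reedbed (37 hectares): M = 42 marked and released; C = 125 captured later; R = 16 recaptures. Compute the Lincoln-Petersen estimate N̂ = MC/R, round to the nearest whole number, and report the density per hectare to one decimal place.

N̂ = 42·125/16 = 5250/16 ≈ 328.1 → 328
Density = N̂ / area = 328 / 37 ≈ 8.86 → 8.9 per hectare

density ≈ 8.9 harvest mice per hectare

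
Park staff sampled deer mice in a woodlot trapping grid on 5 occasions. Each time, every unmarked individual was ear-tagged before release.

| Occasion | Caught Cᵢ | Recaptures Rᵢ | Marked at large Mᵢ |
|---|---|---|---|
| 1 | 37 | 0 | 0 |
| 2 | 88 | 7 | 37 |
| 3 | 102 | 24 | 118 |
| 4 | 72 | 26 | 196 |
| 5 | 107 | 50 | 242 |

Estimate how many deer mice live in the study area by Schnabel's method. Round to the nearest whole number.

N ≈ 517

Σ MᵢCᵢ = 0·37 + 37·88 + 118·102 + 196·72 + 242·107 = 0 + 3256 + 12036 + 14112 + 25894 = 55298
Σ Rᵢ = 0 + 7 + 24 + 26 + 50 = 107
N̂ = 55298 / 107 ≈ 516.8 → 517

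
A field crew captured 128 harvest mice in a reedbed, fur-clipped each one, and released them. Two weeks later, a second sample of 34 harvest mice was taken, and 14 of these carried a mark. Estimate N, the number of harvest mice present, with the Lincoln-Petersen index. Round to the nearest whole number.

N = (128 × 34) / 14 = 4352 / 14 ≈ 310.9 → 311

N ≈ 311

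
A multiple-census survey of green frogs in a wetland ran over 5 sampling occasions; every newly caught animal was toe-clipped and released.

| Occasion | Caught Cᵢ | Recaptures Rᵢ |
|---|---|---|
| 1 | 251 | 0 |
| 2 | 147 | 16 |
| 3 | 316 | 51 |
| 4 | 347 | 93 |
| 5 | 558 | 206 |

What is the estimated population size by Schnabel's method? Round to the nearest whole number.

N ≈ 2418

Marked at large before each occasion: Mᵢ = Σⱼ<ᵢ (Cⱼ − Rⱼ) → M1=0, M2=251, M3=382, M4=647, M5=901
Σ MᵢCᵢ = 0·251 + 251·147 + 382·316 + 647·347 + 901·558 = 0 + 36897 + 120712 + 224509 + 502758 = 884876
Σ Rᵢ = 0 + 16 + 51 + 93 + 206 = 366
N̂ = 884876 / 366 ≈ 2417.7 → 2418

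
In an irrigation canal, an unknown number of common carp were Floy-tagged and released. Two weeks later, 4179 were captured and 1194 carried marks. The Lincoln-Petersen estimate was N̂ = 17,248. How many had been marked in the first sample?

M = 4928

From N = M·C/R: M = N·R / C = 17248·1194 / 4179 = 20594112 / 4179 = 4928.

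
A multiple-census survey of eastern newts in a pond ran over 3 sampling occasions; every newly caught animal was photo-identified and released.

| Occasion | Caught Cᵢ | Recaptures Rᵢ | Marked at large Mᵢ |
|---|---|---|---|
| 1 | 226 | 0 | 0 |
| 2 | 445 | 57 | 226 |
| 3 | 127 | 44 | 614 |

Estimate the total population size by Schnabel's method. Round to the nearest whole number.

Σ MᵢCᵢ = 0·226 + 226·445 + 614·127 = 0 + 100570 + 77978 = 178548
Σ Rᵢ = 0 + 57 + 44 = 101
N̂ = 178548 / 101 ≈ 1767.8 → 1768

N ≈ 1768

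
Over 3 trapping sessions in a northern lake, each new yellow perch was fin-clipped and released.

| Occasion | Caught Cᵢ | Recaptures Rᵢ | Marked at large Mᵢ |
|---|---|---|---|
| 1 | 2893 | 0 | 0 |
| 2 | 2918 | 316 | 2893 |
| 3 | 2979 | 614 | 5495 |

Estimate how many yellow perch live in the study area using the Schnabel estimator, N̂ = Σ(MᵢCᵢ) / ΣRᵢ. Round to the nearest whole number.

N ≈ 26,679

Σ MᵢCᵢ = 0·2893 + 2893·2918 + 5495·2979 = 0 + 8441774 + 16369605 = 24811379
Σ Rᵢ = 0 + 316 + 614 = 930
N̂ = 24811379 / 930 ≈ 26678.9 → 26679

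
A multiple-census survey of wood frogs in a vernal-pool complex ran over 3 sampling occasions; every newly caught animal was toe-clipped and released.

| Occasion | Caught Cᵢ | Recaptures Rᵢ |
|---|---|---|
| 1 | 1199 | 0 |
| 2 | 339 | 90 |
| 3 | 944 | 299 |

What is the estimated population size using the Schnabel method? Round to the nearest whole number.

Marked at large before each occasion: Mᵢ = Σⱼ<ᵢ (Cⱼ − Rⱼ) → M1=0, M2=1199, M3=1448
Σ MᵢCᵢ = 0·1199 + 1199·339 + 1448·944 = 0 + 406461 + 1366912 = 1773373
Σ Rᵢ = 0 + 90 + 299 = 389
N̂ = 1773373 / 389 ≈ 4558.8 → 4559

N ≈ 4559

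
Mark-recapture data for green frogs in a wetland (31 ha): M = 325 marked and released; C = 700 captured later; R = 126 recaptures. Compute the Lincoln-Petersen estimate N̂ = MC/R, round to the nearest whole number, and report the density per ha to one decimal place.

N̂ = 325·700/126 = 227500/126 ≈ 1805.6 → 1806
Density = N̂ / area = 1806 / 31 ≈ 58.26 → 58.3 per ha

density ≈ 58.3 green frogs per ha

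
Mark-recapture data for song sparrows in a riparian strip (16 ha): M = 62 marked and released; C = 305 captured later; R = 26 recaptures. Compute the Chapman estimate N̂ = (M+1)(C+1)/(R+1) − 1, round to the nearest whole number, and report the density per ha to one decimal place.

density ≈ 44.6 song sparrows per ha

N̂ = 63·306/27 − 1 = 19278/27 − 1 = 713
Density = N̂ / area = 713 / 16 ≈ 44.56 → 44.6 per ha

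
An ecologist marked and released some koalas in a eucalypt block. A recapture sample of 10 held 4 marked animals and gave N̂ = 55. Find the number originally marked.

From N = M·C/R: M = N·R / C = 55·4 / 10 = 220 / 10 = 22.

M = 22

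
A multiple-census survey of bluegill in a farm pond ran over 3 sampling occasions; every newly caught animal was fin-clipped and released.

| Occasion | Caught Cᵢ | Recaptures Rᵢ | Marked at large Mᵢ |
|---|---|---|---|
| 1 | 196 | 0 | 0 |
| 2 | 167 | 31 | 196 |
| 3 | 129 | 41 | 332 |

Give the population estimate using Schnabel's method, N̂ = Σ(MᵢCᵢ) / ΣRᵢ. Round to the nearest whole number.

N ≈ 1049

Σ MᵢCᵢ = 0·196 + 196·167 + 332·129 = 0 + 32732 + 42828 = 75560
Σ Rᵢ = 0 + 31 + 41 = 72
N̂ = 75560 / 72 ≈ 1049.4 → 1049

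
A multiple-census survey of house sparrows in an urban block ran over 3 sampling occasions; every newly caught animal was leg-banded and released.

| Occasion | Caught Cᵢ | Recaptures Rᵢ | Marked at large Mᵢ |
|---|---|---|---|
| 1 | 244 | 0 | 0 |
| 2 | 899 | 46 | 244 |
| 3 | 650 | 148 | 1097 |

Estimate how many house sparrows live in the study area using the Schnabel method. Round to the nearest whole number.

Σ MᵢCᵢ = 0·244 + 244·899 + 1097·650 = 0 + 219356 + 713050 = 932406
Σ Rᵢ = 0 + 46 + 148 = 194
N̂ = 932406 / 194 ≈ 4806.2 → 4806

N ≈ 4806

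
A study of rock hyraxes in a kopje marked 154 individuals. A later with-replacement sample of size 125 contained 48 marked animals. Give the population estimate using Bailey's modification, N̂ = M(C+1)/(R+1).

N̂ = 154·(125+1)/(48+1) = 154·126/49 = 19404/49 = 396

N = 396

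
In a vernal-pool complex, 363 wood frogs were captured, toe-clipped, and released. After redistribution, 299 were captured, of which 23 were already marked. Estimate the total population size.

N = 4719

N = (363 × 299) / 23 = 108537 / 23 = 4719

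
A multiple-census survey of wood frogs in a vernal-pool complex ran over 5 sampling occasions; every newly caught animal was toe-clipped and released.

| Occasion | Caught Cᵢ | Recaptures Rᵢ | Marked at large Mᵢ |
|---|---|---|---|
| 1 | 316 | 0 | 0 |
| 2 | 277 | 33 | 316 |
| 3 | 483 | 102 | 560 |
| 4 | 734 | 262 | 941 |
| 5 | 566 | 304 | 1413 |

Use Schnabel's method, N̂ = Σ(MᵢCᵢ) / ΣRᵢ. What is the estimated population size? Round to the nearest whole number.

Σ MᵢCᵢ = 0·316 + 316·277 + 560·483 + 941·734 + 1413·566 = 0 + 87532 + 270480 + 690694 + 799758 = 1848464
Σ Rᵢ = 0 + 33 + 102 + 262 + 304 = 701
N̂ = 1848464 / 701 ≈ 2636.9 → 2637

N ≈ 2637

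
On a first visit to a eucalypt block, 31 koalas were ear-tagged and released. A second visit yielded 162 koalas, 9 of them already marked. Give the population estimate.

N = (31 × 162) / 9 = 5022 / 9 = 558

N = 558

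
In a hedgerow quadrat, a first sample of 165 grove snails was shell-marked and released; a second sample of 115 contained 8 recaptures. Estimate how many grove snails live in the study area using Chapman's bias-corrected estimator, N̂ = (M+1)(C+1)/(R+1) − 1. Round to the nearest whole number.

N̂ = (165+1)(115+1)/(8+1) − 1 = 166·116/9 − 1
= 19256/9 − 1 ≈ 2139.6 − 1 ≈ 2138.6 → 2139

N ≈ 2139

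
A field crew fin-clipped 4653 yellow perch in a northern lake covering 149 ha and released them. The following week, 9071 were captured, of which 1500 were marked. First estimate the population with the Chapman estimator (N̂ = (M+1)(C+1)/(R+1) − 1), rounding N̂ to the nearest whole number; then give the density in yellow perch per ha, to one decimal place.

N̂ = 4654·9072/1501 − 1 = 42221088/1501 − 1 ≈ 28127.6 → 28128
Density = N̂ / area = 28128 / 149 ≈ 188.78 → 188.8 per ha

density ≈ 188.8 yellow perch per ha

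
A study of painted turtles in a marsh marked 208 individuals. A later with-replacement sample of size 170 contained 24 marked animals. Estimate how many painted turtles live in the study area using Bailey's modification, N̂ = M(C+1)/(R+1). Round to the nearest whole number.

N̂ = 208·(170+1)/(24+1) = 208·171/25 = 35568/25 ≈ 1422.7 → 1423

N ≈ 1423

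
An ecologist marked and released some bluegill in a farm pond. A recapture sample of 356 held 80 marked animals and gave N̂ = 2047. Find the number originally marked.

From N = M·C/R: M = N·R / C = 2047·80 / 356 = 163760 / 356 = 460.

M = 460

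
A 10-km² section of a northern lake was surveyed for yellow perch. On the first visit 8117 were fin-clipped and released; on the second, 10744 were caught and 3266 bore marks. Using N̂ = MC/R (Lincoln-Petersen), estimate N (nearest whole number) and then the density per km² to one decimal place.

N̂ = 8117·10744/3266 = 87209048/3266 ≈ 26702.1 → 26702
Density = N̂ / area = 26702 / 10 ≈ 2670.20 → 2670.2 per km²

density ≈ 2670.2 yellow perch per km²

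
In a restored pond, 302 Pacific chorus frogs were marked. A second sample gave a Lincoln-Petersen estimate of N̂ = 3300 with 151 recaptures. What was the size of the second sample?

From N = M·C/R: C = N·R / M = 3300·151 / 302 = 498300 / 302 = 1650.

C = 1650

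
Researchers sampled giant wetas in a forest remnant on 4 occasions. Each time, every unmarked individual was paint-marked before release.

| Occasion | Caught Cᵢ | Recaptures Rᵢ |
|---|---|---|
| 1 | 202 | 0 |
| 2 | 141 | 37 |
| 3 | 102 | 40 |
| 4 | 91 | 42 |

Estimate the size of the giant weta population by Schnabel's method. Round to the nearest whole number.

N ≈ 783

Marked at large before each occasion: Mᵢ = Σⱼ<ᵢ (Cⱼ − Rⱼ) → M1=0, M2=202, M3=306, M4=368
Σ MᵢCᵢ = 0·202 + 202·141 + 306·102 + 368·91 = 0 + 28482 + 31212 + 33488 = 93182
Σ Rᵢ = 0 + 37 + 40 + 42 = 119
N̂ = 93182 / 119 ≈ 783.0 → 783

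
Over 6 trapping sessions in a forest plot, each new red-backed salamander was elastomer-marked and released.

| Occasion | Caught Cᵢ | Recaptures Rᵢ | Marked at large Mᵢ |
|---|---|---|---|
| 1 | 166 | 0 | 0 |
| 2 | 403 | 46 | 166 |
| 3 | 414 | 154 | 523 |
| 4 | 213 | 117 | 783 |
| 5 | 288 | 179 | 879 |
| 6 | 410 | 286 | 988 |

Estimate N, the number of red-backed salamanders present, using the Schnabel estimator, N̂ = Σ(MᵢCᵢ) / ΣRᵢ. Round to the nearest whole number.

Σ MᵢCᵢ = 0·166 + 166·403 + 523·414 + 783·213 + 879·288 + 988·410 = 0 + 66898 + 216522 + 166779 + 253152 + 405080 = 1108431
Σ Rᵢ = 0 + 46 + 154 + 117 + 179 + 286 = 782
N̂ = 1108431 / 782 ≈ 1417.4 → 1417

N ≈ 1417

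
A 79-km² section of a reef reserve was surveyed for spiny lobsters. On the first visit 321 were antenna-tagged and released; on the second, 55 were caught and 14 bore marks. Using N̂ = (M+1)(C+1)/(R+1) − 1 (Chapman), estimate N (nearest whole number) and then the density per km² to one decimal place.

N̂ = 322·56/15 − 1 = 18032/15 − 1 ≈ 1201.1 → 1201
Density = N̂ / area = 1201 / 79 ≈ 15.20 → 15.2 per km²

density ≈ 15.2 spiny lobsters per km²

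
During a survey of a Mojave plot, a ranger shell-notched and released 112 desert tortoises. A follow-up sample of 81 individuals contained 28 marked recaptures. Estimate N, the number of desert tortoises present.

N = 324

The marked fraction in the recapture sample should equal the marked fraction in the population: 28/81 = 112/N.
N = (112 × 81) / 28 = 9072 / 28 = 324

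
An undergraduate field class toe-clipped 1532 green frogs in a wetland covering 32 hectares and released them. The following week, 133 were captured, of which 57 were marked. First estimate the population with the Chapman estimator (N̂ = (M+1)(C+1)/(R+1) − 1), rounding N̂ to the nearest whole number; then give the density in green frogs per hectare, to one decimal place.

density ≈ 110.7 green frogs per hectare

N̂ = 1533·134/58 − 1 = 205422/58 − 1 ≈ 3540.8 → 3541
Density = N̂ / area = 3541 / 32 ≈ 110.66 → 110.7 per hectare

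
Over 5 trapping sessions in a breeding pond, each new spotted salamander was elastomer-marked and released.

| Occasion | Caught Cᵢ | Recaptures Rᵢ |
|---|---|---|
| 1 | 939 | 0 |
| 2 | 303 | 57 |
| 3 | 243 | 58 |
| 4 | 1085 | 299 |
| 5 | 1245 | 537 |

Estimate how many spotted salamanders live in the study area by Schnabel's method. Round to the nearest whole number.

Marked at large before each occasion: Mᵢ = Σⱼ<ᵢ (Cⱼ − Rⱼ) → M1=0, M2=939, M3=1185, M4=1370, M5=2156
Σ MᵢCᵢ = 0·939 + 939·303 + 1185·243 + 1370·1085 + 2156·1245 = 0 + 284517 + 287955 + 1486450 + 2684220 = 4743142
Σ Rᵢ = 0 + 57 + 58 + 299 + 537 = 951
N̂ = 4743142 / 951 ≈ 4987.5 → 4988

N ≈ 4988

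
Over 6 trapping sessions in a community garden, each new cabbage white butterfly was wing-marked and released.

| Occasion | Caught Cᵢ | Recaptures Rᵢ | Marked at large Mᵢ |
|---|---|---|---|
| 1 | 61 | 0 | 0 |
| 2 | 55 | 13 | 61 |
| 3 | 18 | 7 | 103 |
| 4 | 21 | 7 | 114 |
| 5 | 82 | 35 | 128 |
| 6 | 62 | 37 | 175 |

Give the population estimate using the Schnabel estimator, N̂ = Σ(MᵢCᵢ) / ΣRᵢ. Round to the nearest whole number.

N ≈ 292

Σ MᵢCᵢ = 0·61 + 61·55 + 103·18 + 114·21 + 128·82 + 175·62 = 0 + 3355 + 1854 + 2394 + 10496 + 10850 = 28949
Σ Rᵢ = 0 + 13 + 7 + 7 + 35 + 37 = 99
N̂ = 28949 / 99 ≈ 292.4 → 292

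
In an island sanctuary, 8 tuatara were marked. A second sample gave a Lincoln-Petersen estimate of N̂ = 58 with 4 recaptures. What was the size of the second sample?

C = 29

From N = M·C/R: C = N·R / M = 58·4 / 8 = 232 / 8 = 29.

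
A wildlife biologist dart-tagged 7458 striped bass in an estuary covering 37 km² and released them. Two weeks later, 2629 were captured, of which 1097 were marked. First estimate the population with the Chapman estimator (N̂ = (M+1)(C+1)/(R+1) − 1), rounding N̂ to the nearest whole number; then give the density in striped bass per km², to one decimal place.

density ≈ 482.8 striped bass per km²

N̂ = 7459·2630/1098 − 1 = 19617170/1098 − 1 ≈ 17865.3 → 17865
Density = N̂ / area = 17865 / 37 ≈ 482.84 → 482.8 per km²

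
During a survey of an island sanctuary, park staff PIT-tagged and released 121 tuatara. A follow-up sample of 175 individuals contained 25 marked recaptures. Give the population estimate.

N = (121 × 175) / 25 = 21175 / 25 = 847

N = 847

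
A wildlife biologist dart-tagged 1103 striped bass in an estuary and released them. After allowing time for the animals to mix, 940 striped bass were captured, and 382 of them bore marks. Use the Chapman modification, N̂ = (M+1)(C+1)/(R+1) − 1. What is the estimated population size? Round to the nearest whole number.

N ≈ 2711

N̂ = (1103+1)(940+1)/(382+1) − 1 = 1104·941/383 − 1
= 1038864/383 − 1 ≈ 2712.4 − 1 ≈ 2711.4 → 2711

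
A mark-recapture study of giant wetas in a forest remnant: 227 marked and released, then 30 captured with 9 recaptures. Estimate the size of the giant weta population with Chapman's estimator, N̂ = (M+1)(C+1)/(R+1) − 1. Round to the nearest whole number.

N̂ = (227+1)(30+1)/(9+1) − 1 = 228·31/10 − 1
= 7068/10 − 1 ≈ 706.8 − 1 ≈ 705.8 → 706

N ≈ 706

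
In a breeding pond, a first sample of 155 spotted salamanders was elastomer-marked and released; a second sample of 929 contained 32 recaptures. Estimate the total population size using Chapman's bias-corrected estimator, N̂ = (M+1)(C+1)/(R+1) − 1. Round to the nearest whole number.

N ≈ 4395

N̂ = (155+1)(929+1)/(32+1) − 1 = 156·930/33 − 1
= 145080/33 − 1 ≈ 4396.4 − 1 ≈ 4395.4 → 4395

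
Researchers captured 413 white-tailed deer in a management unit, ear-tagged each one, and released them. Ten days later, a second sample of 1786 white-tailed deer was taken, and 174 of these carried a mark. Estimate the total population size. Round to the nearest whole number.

N = (413 × 1786) / 174 = 737618 / 174 ≈ 4239.2 → 4239

N ≈ 4239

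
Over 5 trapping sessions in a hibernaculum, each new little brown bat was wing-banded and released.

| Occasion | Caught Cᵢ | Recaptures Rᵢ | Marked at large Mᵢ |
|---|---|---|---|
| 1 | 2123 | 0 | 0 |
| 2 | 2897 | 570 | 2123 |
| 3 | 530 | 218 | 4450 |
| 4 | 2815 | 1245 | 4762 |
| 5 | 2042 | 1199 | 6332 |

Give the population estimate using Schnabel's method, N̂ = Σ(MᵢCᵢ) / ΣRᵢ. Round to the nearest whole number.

N ≈ 10,781

Σ MᵢCᵢ = 0·2123 + 2123·2897 + 4450·530 + 4762·2815 + 6332·2042 = 0 + 6150331 + 2358500 + 13405030 + 12929944 = 34843805
Σ Rᵢ = 0 + 570 + 218 + 1245 + 1199 = 3232
N̂ = 34843805 / 3232 ≈ 10780.9 → 10781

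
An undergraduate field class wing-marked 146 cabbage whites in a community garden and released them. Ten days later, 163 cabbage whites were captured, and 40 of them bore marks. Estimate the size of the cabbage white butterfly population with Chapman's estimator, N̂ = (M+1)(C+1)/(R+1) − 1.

N̂ = (146+1)(163+1)/(40+1) − 1 = 147·164/41 − 1
= 24108/41 − 1 = 588 − 1 = 587

N = 587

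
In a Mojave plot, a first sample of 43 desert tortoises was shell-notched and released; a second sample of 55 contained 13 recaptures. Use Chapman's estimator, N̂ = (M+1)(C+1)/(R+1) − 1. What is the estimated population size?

N = 175

N̂ = (43+1)(55+1)/(13+1) − 1 = 44·56/14 − 1
= 2464/14 − 1 = 176 − 1 = 175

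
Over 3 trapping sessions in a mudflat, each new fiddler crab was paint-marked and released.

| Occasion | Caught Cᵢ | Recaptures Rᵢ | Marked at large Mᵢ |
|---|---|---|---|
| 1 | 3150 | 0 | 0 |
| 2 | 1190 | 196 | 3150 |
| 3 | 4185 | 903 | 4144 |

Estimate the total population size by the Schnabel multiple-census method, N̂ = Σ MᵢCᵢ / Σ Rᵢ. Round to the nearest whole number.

Σ MᵢCᵢ = 0·3150 + 3150·1190 + 4144·4185 = 0 + 3748500 + 17342640 = 21091140
Σ Rᵢ = 0 + 196 + 903 = 1099
N̂ = 21091140 / 1099 ≈ 19191.2 → 19191

N ≈ 19,191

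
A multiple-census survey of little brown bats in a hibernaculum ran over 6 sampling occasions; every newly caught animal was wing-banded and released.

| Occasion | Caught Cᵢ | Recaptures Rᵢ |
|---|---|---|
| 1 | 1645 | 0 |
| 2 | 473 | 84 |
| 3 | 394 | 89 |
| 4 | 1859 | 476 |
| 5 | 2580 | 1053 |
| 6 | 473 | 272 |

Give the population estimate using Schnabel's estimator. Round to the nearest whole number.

N ≈ 9125

Marked at large before each occasion: Mᵢ = Σⱼ<ᵢ (Cⱼ − Rⱼ) → M1=0, M2=1645, M3=2034, M4=2339, M5=3722, M6=5249
Σ MᵢCᵢ = 0·1645 + 1645·473 + 2034·394 + 2339·1859 + 3722·2580 + 5249·473 = 0 + 778085 + 801396 + 4348201 + 9602760 + 2482777 = 18013219
Σ Rᵢ = 0 + 84 + 89 + 476 + 1053 + 272 = 1974
N̂ = 18013219 / 1974 ≈ 9125.2 → 9125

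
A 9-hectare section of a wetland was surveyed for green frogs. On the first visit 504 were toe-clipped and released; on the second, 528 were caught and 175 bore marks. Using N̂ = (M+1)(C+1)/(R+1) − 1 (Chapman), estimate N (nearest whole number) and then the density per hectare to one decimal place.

density ≈ 168.6 green frogs per hectare

N̂ = 505·529/176 − 1 = 267145/176 − 1 ≈ 1516.9 → 1517
Density = N̂ / area = 1517 / 9 ≈ 168.56 → 168.6 per hectare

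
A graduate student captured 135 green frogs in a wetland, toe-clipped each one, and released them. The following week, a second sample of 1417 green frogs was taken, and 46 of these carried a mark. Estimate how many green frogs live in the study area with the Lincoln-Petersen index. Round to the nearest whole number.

Lincoln-Petersen assumes M/N = R/C, so N = M·C / R.
N = (135 × 1417) / 46 = 191295 / 46 ≈ 4158.6 → 4159

N ≈ 4159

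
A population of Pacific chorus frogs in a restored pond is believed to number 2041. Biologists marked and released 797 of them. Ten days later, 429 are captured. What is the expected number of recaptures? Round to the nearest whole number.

expected recaptures ≈ 168

The marked fraction of the population is 797/2041, so in a sample of 429 expect C·(M/N) marked.
E[R] = 797 × 429 / 2041 = 341913 / 2041 ≈ 167.5 → 168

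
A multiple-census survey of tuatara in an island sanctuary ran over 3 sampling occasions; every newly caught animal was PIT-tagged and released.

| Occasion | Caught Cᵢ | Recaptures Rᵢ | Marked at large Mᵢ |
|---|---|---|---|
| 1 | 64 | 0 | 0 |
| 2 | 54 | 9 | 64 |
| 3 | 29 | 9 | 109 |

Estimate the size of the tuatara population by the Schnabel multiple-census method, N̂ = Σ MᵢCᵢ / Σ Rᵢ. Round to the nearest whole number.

N ≈ 368

Σ MᵢCᵢ = 0·64 + 64·54 + 109·29 = 0 + 3456 + 3161 = 6617
Σ Rᵢ = 0 + 9 + 9 = 18
N̂ = 6617 / 18 ≈ 367.6 → 368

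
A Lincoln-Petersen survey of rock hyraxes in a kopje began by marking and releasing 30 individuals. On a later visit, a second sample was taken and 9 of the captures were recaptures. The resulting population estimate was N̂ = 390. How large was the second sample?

From N = M·C/R: C = N·R / M = 390·9 / 30 = 3510 / 30 = 117.

C = 117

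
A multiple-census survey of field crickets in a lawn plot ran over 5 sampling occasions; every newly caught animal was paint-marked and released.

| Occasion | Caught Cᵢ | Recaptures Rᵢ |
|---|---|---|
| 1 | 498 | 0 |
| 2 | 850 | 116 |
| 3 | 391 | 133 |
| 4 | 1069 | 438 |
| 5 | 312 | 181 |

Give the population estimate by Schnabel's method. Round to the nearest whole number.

N ≈ 3640

Marked at large before each occasion: Mᵢ = Σⱼ<ᵢ (Cⱼ − Rⱼ) → M1=0, M2=498, M3=1232, M4=1490, M5=2121
Σ MᵢCᵢ = 0·498 + 498·850 + 1232·391 + 1490·1069 + 2121·312 = 0 + 423300 + 481712 + 1592810 + 661752 = 3159574
Σ Rᵢ = 0 + 116 + 133 + 438 + 181 = 868
N̂ = 3159574 / 868 ≈ 3640.1 → 3640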